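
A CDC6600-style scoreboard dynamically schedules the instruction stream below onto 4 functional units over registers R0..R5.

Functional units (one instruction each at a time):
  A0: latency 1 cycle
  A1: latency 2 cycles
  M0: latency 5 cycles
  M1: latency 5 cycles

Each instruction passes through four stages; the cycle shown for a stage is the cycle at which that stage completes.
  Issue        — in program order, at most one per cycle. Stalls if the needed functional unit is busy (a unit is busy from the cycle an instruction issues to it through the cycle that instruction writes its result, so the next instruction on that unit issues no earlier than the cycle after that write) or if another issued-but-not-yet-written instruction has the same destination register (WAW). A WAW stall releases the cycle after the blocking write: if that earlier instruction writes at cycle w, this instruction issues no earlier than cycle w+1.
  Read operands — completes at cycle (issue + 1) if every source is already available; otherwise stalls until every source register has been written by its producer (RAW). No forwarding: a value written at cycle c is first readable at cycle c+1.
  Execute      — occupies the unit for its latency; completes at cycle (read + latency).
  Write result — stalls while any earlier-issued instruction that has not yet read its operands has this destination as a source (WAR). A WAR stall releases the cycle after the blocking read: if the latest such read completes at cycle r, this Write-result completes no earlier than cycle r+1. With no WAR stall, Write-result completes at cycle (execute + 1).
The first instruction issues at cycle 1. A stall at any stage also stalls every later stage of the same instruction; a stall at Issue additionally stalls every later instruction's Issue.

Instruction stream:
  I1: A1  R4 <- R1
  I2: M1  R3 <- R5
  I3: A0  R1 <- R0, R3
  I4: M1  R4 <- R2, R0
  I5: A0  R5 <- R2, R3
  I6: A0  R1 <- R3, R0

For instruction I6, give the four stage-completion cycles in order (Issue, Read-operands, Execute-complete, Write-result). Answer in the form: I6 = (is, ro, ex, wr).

I6 = (17, 18, 19, 20)

[1] issue I1 (A1)
[2] I1 read-ops · issue I2 (M1)
[3] I2 read-ops · issue I3 (A0)
[4] I1 finished on A1
[5] I1→R4
[8] I2 finished on M1
[9] I2→R3
[10] I3 read-ops · issue I4 (M1)
[11] I3 finished on A0 · I4 read-ops
[12] I3→R1
[13] issue I5 (A0)
[14] I5 read-ops
[15] I5 finished on A0
[16] I4 finished on M1 · I5→R5
[17] I4→R4 · issue I6 (A0)
[18] I6 read-ops
[19] I6 finished on A0
[20] I6→R1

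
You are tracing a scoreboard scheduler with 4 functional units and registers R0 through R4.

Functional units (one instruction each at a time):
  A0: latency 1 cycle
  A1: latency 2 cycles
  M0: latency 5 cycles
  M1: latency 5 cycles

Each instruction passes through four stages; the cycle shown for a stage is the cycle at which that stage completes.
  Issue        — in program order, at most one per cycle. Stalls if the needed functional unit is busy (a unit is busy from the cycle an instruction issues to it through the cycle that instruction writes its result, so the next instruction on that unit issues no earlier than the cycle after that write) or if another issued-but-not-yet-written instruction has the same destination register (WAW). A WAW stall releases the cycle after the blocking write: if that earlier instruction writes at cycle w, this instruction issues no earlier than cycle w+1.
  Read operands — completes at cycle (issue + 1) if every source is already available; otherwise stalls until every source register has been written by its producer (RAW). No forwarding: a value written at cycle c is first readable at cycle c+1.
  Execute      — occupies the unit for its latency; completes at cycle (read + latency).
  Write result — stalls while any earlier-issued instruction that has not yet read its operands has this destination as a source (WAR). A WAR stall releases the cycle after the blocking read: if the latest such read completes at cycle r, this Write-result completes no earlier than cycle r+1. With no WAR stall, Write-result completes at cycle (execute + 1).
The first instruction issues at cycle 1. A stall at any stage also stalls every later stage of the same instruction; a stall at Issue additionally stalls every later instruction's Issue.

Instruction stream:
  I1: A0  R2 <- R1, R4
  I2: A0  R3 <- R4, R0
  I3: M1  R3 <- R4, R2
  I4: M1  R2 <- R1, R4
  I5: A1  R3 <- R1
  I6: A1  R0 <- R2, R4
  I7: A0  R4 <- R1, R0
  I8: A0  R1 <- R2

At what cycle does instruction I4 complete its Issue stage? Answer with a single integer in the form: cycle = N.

cycle = 17

cycle 1: I1 dispatched to A0
cycle 2: I1 operands ready
cycle 3: I1 complete
cycle 4: R2←I1
cycle 5: I2 dispatched to A0
cycle 6: I2 operands ready
cycle 7: I2 complete
cycle 8: R3←I2
cycle 9: I3 dispatched to M1
cycle 10: I3 operands ready
cycle 15: I3 complete
cycle 16: R3←I3
cycle 17: I4 dispatched to M1
cycle 18: I4 operands ready, I5 dispatched to A1
cycle 19: I5 operands ready
cycle 21: I5 complete
cycle 22: R3←I5
cycle 23: I4 complete, I6 dispatched to A1
cycle 24: R2←I4, I7 dispatched to A0
cycle 25: I6 operands ready
cycle 27: I6 complete
cycle 28: R0←I6
cycle 29: I7 operands ready
cycle 30: I7 complete
cycle 31: R4←I7
cycle 32: I8 dispatched to A0
cycle 33: I8 operands ready
cycle 34: I8 complete
cycle 35: R1←I8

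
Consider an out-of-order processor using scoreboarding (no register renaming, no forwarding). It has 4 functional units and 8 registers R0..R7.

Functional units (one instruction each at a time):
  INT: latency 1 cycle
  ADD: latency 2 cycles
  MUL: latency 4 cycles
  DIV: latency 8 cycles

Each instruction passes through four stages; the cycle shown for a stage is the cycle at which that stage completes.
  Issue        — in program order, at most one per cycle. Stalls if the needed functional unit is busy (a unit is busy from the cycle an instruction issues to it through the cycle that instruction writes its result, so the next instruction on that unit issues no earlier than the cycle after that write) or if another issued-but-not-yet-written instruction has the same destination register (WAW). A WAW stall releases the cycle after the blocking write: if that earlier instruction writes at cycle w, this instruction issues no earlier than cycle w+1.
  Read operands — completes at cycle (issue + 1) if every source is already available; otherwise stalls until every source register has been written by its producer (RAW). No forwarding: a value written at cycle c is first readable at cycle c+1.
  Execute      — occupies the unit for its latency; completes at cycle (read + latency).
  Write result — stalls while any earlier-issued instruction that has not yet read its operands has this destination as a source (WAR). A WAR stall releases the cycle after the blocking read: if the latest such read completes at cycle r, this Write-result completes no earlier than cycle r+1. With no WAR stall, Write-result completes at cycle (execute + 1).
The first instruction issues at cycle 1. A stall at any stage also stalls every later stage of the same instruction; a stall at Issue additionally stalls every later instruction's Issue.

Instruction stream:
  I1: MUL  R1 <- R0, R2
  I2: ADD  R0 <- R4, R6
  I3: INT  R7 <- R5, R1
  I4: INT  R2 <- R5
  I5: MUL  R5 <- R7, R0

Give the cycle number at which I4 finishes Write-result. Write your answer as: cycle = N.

cycle = 14

t=1  I1 issues→MUL
t=2  I1 reads, I2 issues→ADD
t=3  I2 reads, I3 issues→INT
t=5  I2 exec-done
t=6  I1 exec-done, I2 writes R0
t=7  I1 writes R1
t=8  I3 reads
t=9  I3 exec-done
t=10  I3 writes R7
t=11  I4 issues→INT
t=12  I4 reads, I5 issues→MUL
t=13  I4 exec-done, I5 reads
t=14  I4 writes R2
t=17  I5 exec-done
t=18  I5 writes R5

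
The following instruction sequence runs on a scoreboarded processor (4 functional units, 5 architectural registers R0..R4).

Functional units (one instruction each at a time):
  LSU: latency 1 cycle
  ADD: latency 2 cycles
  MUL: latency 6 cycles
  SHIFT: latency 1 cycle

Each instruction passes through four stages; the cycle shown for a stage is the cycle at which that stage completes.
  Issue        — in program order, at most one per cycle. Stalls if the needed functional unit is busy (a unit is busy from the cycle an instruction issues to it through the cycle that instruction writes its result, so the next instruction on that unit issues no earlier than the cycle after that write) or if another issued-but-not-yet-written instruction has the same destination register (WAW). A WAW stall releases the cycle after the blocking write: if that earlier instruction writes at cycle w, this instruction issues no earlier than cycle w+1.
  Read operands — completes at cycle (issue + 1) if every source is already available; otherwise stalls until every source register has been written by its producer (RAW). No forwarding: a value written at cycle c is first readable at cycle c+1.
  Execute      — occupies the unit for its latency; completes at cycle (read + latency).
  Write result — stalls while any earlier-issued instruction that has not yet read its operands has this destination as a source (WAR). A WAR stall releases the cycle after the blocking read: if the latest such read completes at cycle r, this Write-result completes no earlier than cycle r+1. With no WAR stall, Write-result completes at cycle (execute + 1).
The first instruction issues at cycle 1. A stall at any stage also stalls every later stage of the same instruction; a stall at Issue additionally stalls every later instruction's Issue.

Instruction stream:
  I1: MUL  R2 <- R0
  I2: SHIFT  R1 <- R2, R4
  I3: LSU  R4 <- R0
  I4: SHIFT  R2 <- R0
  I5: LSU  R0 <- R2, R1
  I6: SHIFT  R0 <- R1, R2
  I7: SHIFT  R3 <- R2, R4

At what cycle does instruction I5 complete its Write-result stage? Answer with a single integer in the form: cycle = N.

I1  is:1  ro:2  ex:8  wr:9
I2  is:2  ro:10  ex:11  wr:12  — RAW R2: wait I1 write@9
I3  is:3  ro:4  ex:5  wr:11  — WAR R4: wait I2 read@10
I4  is:13  ro:14  ex:15  wr:16  — struct: SHIFT busy until I2 writes@12
I5  is:14  ro:17  ex:18  wr:19  — RAW R2: wait I4 write@16
I6  is:20  ro:21  ex:22  wr:23  — WAW R0: wait I5 write@19
I7  is:24  ro:25  ex:26  wr:27  — struct: SHIFT busy until I6 writes@23

cycle = 19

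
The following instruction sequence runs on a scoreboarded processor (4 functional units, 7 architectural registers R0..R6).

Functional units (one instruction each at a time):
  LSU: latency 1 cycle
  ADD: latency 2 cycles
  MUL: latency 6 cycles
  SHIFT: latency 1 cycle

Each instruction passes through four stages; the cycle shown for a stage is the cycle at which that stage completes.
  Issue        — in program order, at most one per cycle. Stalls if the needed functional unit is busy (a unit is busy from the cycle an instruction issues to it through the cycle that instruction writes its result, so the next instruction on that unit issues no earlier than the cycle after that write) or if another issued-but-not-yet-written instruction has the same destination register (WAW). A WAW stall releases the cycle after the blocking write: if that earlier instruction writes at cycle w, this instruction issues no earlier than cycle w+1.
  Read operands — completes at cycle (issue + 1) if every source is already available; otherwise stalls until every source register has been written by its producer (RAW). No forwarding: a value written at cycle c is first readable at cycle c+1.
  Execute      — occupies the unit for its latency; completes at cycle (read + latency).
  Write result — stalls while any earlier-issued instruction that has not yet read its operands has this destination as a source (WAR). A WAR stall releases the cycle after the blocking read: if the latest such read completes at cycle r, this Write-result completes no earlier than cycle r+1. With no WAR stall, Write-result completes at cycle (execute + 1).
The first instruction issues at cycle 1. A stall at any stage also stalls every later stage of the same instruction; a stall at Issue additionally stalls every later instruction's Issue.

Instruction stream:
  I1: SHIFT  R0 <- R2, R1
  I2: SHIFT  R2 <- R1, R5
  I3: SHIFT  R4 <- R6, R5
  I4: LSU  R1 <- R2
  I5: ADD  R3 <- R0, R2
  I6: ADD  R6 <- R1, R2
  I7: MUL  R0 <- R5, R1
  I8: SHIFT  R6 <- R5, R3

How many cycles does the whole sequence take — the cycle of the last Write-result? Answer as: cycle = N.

c1: I1 issues→SHIFT
c2: I1 reads
c3: I1 exec-done
c4: I1 writes R0
c5: I2 issues→SHIFT
c6: I2 reads
c7: I2 exec-done
c8: I2 writes R2
c9: I3 issues→SHIFT
c10: I3 reads | I4 issues→LSU
c11: I3 exec-done | I4 reads | I5 issues→ADD
c12: I3 writes R4 | I4 exec-done | I5 reads
c13: I4 writes R1
c14: I5 exec-done
c15: I5 writes R3
c16: I6 issues→ADD
c17: I6 reads | I7 issues→MUL
c18: I7 reads
c19: I6 exec-done
c20: I6 writes R6
c21: I8 issues→SHIFT
c22: I8 reads
c23: I8 exec-done
c24: I7 exec-done | I8 writes R6
c25: I7 writes R0

cycle = 25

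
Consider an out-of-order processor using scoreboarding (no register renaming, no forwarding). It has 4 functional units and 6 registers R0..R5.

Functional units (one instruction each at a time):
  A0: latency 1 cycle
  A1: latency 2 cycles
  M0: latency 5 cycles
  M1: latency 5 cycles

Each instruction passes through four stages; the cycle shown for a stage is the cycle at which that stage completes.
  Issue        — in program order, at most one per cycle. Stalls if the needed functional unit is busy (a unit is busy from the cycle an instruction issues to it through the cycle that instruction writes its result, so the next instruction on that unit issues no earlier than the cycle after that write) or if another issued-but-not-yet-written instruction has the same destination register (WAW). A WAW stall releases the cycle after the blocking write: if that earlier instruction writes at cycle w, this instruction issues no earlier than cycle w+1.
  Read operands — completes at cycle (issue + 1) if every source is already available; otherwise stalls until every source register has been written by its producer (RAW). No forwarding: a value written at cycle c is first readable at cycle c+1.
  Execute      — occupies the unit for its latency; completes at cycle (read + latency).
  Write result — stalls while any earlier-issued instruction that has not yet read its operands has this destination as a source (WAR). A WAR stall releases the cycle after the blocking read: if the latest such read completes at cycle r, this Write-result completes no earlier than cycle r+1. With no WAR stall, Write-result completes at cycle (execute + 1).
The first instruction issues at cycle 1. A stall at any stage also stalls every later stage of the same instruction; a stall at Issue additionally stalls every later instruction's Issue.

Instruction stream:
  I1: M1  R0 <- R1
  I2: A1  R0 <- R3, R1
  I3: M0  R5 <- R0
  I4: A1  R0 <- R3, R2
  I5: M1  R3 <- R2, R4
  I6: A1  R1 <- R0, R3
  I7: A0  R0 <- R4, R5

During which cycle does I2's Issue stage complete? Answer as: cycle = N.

cycle = 9

cycle 1: issue I1 (M1)
cycle 2: I1 read-ops
cycle 7: I1 finished on M1
cycle 8: I1→R0
cycle 9: issue I2 (A1)
cycle 10: I2 read-ops, issue I3 (M0)
cycle 12: I2 finished on A1
cycle 13: I2→R0
cycle 14: I3 read-ops, issue I4 (A1)
cycle 15: I4 read-ops, issue I5 (M1)
cycle 16: I5 read-ops
cycle 17: I4 finished on A1
cycle 18: I4→R0
cycle 19: I3 finished on M0, issue I6 (A1)
cycle 20: I3→R5, issue I7 (A0)
cycle 21: I5 finished on M1, I7 read-ops
cycle 22: I5→R3, I7 finished on A0
cycle 23: I6 read-ops
cycle 24: I7→R0
cycle 25: I6 finished on A1
cycle 26: I6→R1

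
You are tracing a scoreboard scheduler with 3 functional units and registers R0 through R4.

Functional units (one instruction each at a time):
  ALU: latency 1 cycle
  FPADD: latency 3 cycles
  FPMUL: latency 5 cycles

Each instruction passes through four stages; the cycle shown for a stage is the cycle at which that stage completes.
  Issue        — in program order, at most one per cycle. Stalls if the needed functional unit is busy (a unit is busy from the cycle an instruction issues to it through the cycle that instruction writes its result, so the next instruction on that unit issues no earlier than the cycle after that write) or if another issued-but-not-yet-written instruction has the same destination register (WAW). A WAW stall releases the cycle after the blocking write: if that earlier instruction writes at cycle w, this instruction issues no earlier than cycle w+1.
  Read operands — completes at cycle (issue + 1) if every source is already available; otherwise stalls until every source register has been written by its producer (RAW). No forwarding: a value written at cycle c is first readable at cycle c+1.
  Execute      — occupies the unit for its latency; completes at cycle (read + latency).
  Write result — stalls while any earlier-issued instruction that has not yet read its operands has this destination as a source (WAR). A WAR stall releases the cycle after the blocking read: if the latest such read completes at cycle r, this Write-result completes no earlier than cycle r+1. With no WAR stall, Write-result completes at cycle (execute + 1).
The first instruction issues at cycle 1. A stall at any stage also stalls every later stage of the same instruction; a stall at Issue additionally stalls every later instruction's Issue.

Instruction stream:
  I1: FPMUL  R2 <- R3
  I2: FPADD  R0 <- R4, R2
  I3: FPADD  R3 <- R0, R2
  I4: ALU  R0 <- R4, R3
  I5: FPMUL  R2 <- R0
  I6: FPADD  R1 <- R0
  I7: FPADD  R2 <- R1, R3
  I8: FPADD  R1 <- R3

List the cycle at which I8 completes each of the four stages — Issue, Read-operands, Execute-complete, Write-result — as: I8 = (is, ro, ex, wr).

I8 = (36, 37, 40, 41)

cycle 1: issue I1 (FPMUL)
cycle 2: I1 read-ops | issue I2 (FPADD)
cycle 7: I1 finished on FPMUL
cycle 8: I1→R2
cycle 9: I2 read-ops
cycle 12: I2 finished on FPADD
cycle 13: I2→R0
cycle 14: issue I3 (FPADD)
cycle 15: I3 read-ops | issue I4 (ALU)
cycle 16: issue I5 (FPMUL)
cycle 18: I3 finished on FPADD
cycle 19: I3→R3
cycle 20: I4 read-ops | issue I6 (FPADD)
cycle 21: I4 finished on ALU
cycle 22: I4→R0
cycle 23: I5 read-ops | I6 read-ops
cycle 26: I6 finished on FPADD
cycle 27: I6→R1
cycle 28: I5 finished on FPMUL
cycle 29: I5→R2
cycle 30: issue I7 (FPADD)
cycle 31: I7 read-ops
cycle 34: I7 finished on FPADD
cycle 35: I7→R2
cycle 36: issue I8 (FPADD)
cycle 37: I8 read-ops
cycle 40: I8 finished on FPADD
cycle 41: I8→R1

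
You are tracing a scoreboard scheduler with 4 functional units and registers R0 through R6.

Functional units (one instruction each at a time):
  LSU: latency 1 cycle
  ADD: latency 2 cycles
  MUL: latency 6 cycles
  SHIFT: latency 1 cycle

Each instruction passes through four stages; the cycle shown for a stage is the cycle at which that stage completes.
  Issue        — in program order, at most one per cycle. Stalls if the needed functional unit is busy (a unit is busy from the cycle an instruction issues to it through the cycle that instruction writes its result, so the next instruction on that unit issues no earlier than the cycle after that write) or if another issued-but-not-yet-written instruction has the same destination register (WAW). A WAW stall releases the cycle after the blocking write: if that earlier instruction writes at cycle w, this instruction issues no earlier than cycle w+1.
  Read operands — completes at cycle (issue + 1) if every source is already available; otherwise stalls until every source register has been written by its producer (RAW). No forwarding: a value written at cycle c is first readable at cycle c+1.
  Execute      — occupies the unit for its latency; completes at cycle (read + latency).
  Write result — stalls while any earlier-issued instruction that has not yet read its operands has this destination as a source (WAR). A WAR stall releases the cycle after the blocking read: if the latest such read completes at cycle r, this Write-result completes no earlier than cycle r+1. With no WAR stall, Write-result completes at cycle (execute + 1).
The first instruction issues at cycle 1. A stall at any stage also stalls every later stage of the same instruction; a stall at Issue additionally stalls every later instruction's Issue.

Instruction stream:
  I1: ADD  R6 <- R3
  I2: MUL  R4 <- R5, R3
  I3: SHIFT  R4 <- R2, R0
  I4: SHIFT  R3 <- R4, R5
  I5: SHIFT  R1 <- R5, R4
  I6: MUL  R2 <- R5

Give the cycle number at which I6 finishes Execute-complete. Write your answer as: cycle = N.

cycle = 27

t=1  issue I1 (ADD)
t=2  I1 read-ops, issue I2 (MUL)
t=3  I2 read-ops
t=4  I1 finished on ADD
t=5  I1→R6
t=9  I2 finished on MUL
t=10  I2→R4
t=11  issue I3 (SHIFT)
t=12  I3 read-ops
t=13  I3 finished on SHIFT
t=14  I3→R4
t=15  issue I4 (SHIFT)
t=16  I4 read-ops
t=17  I4 finished on SHIFT
t=18  I4→R3
t=19  issue I5 (SHIFT)
t=20  I5 read-ops, issue I6 (MUL)
t=21  I5 finished on SHIFT, I6 read-ops
t=22  I5→R1
t=27  I6 finished on MUL
t=28  I6→R2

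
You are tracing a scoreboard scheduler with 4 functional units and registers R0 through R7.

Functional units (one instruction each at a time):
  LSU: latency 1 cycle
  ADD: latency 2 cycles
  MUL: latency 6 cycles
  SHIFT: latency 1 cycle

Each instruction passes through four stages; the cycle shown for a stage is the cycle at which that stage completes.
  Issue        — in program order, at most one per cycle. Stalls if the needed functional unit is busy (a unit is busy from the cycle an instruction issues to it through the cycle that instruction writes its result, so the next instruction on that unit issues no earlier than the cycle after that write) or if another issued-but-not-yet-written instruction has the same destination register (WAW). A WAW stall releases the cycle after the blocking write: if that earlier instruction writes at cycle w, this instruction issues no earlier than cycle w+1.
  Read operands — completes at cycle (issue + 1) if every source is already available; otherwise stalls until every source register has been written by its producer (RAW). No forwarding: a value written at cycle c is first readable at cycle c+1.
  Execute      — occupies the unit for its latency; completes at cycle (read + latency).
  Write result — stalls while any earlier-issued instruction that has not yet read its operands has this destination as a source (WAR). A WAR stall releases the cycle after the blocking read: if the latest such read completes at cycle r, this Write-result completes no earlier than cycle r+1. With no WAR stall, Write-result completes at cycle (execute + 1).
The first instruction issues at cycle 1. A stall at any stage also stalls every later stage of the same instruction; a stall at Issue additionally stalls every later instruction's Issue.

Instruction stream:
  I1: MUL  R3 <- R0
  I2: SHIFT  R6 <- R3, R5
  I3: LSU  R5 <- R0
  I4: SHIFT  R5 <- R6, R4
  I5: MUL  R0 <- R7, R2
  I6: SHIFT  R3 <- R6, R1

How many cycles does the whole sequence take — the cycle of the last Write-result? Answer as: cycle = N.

  I1 | 1 | 2 | 8 | 9
  I2 | 2 | 10 | 11 | 12   RAW R3: wait I1 write@9
  I3 | 3 | 4 | 5 | 11   WAR R5: wait I2 read@10
  I4 | 13 | 14 | 15 | 16   struct: SHIFT busy until I2 writes@12
  I5 | 14 | 15 | 21 | 22
  I6 | 17 | 18 | 19 | 20   struct: SHIFT busy until I4 writes@16

cycle = 22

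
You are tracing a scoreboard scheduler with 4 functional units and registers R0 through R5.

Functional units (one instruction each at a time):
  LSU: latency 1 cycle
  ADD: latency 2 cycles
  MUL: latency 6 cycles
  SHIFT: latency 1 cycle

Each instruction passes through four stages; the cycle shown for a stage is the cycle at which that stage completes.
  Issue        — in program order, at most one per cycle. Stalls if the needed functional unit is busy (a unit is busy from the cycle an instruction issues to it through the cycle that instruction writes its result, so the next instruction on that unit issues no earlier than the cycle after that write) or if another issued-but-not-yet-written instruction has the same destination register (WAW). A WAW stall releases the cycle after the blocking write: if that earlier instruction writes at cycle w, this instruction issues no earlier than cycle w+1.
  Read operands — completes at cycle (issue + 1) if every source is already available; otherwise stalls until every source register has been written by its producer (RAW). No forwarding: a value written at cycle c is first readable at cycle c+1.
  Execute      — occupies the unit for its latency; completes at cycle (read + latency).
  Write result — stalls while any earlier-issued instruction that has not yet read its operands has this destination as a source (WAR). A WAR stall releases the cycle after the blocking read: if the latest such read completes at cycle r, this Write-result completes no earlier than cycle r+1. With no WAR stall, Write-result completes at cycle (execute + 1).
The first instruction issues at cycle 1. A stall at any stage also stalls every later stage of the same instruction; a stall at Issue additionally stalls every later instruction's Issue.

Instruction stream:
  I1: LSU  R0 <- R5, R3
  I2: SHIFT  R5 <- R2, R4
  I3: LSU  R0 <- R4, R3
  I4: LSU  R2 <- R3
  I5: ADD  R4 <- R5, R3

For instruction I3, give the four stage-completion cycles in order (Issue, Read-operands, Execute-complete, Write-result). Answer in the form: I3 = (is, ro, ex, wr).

I3 = (5, 6, 7, 8)

[1] I1 issues→LSU
[2] I1 reads, I2 issues→SHIFT
[3] I1 exec-done, I2 reads
[4] I1 writes R0, I2 exec-done
[5] I2 writes R5, I3 issues→LSU
[6] I3 reads
[7] I3 exec-done
[8] I3 writes R0
[9] I4 issues→LSU
[10] I4 reads, I5 issues→ADD
[11] I4 exec-done, I5 reads
[12] I4 writes R2
[13] I5 exec-done
[14] I5 writes R4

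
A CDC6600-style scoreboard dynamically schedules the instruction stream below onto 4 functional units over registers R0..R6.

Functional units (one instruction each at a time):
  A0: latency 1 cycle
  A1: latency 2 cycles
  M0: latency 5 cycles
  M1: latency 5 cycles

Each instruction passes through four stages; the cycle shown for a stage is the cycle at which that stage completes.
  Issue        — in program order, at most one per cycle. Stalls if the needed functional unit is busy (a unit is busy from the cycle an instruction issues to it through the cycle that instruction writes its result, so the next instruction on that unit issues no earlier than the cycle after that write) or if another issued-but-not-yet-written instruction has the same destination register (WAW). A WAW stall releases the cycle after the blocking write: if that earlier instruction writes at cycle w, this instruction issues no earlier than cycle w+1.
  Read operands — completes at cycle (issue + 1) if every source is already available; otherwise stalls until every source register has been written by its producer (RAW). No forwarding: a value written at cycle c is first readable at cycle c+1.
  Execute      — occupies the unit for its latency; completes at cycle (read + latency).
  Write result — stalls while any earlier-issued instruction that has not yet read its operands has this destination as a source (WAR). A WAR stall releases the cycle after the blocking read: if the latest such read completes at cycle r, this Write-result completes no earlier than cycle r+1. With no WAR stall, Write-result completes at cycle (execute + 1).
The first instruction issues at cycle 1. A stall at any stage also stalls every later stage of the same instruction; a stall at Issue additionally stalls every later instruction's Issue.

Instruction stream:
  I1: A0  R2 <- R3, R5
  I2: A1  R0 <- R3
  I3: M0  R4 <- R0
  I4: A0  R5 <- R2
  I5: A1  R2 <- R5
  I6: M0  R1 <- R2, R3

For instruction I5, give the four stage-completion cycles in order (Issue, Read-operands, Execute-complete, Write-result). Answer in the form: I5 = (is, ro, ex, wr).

I1  is:1  ro:2  ex:3  wr:4
I2  is:2  ro:3  ex:5  wr:6
I3  is:3  ro:7  ex:12  wr:13  — RAW R0: wait I2 write@6
I4  is:5  ro:6  ex:7  wr:8  — struct: A0 busy until I1 writes@4
I5  is:7  ro:9  ex:11  wr:12  — struct: A1 busy until I2 writes@6, RAW R5: wait I4 write@8
I6  is:14  ro:15  ex:20  wr:21  — struct: M0 busy until I3 writes@13

I5 = (7, 9, 11, 12)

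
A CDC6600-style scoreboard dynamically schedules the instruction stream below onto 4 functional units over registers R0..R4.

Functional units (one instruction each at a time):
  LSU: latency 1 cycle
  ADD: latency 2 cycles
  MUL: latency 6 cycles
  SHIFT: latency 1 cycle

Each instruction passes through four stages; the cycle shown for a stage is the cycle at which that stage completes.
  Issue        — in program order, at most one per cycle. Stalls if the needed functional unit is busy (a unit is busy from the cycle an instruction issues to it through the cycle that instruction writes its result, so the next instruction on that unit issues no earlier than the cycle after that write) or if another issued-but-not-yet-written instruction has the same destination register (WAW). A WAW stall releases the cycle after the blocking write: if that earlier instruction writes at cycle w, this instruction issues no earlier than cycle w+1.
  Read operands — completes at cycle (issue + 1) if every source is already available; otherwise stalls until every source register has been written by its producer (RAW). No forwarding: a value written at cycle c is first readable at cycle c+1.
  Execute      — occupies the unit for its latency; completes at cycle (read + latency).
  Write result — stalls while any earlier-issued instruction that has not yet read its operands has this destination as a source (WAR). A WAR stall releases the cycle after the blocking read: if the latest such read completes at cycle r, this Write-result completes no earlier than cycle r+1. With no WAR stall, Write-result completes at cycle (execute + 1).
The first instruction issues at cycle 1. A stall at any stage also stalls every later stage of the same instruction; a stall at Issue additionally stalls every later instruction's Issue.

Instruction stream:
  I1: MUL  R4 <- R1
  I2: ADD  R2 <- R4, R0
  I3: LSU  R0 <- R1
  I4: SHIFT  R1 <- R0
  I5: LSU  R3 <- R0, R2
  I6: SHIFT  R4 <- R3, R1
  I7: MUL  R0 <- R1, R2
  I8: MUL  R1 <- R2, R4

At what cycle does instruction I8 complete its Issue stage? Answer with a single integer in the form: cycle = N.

cycle 1: I1→MUL
cycle 2: I1 RO, I2→ADD
cycle 3: I3→LSU
cycle 4: I3 RO, I4→SHIFT
cycle 5: I3 EX
cycle 8: I1 EX
cycle 9: I1 WR R4
cycle 10: I2 RO
cycle 11: I3 WR R0
cycle 12: I2 EX, I4 RO, I5→LSU
cycle 13: I2 WR R2, I4 EX
cycle 14: I4 WR R1, I5 RO
cycle 15: I5 EX, I6→SHIFT
cycle 16: I5 WR R3, I7→MUL
cycle 17: I6 RO, I7 RO
cycle 18: I6 EX
cycle 19: I6 WR R4
cycle 23: I7 EX
cycle 24: I7 WR R0
cycle 25: I8→MUL
cycle 26: I8 RO
cycle 32: I8 EX
cycle 33: I8 WR R1

cycle = 25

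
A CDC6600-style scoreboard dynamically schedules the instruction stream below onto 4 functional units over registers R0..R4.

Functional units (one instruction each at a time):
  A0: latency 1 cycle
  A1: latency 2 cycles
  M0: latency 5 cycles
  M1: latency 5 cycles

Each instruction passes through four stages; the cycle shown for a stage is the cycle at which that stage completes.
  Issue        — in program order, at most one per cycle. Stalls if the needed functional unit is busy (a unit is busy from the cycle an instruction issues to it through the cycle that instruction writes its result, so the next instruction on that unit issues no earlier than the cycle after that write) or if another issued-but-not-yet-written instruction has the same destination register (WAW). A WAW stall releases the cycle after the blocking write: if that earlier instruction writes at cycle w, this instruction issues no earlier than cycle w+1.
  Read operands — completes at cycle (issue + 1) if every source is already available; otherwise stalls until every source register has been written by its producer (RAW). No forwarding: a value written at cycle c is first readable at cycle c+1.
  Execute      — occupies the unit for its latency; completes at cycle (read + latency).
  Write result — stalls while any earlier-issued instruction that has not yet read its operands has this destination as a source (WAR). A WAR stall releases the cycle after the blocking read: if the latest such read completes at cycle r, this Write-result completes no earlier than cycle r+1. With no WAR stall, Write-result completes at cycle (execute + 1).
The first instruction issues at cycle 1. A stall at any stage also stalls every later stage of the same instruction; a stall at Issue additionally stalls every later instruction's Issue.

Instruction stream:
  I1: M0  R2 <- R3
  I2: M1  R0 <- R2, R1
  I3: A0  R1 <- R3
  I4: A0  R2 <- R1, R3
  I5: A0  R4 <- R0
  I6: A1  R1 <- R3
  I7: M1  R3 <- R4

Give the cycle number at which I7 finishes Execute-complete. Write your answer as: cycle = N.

I1: IS=1 RO=2 EX=7 WR=8
I2: IS=2 RO=9 EX=14 WR=15  [RAW R2: wait I1 write@8]
I3: IS=3 RO=4 EX=5 WR=10  [WAR R1: wait I2 read@9]
I4: IS=11 RO=12 EX=13 WR=14  [struct: A0 busy until I3 writes@10]
I5: IS=15 RO=16 EX=17 WR=18  [struct: A0 busy until I4 writes@14]
I6: IS=16 RO=17 EX=19 WR=20
I7: IS=17 RO=19 EX=24 WR=25  [RAW R4: wait I5 write@18]

cycle = 24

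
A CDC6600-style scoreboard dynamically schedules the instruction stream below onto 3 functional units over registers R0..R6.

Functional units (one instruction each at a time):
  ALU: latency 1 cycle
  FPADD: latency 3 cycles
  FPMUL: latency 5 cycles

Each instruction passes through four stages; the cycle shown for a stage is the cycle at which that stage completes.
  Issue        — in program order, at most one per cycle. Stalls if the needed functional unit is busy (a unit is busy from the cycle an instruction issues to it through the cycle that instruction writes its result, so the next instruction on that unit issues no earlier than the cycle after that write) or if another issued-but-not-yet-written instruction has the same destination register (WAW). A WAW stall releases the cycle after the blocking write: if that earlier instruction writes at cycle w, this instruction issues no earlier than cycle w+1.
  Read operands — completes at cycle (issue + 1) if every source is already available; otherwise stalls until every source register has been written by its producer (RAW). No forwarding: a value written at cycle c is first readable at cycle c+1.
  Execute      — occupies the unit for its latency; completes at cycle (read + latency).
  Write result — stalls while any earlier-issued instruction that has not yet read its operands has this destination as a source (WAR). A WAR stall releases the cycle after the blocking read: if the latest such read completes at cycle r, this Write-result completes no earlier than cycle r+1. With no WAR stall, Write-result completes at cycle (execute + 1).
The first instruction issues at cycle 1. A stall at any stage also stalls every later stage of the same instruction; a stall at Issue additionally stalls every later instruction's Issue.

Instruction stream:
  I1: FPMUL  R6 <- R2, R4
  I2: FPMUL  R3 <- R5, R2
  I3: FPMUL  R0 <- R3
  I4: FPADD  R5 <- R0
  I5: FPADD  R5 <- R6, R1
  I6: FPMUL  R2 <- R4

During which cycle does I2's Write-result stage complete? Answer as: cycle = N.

cycle = 16

c1: I1 dispatched to FPMUL
c2: I1 operands ready
c7: I1 complete
c8: R6←I1
c9: I2 dispatched to FPMUL
c10: I2 operands ready
c15: I2 complete
c16: R3←I2
c17: I3 dispatched to FPMUL
c18: I3 operands ready | I4 dispatched to FPADD
c23: I3 complete
c24: R0←I3
c25: I4 operands ready
c28: I4 complete
c29: R5←I4
c30: I5 dispatched to FPADD
c31: I5 operands ready | I6 dispatched to FPMUL
c32: I6 operands ready
c34: I5 complete
c35: R5←I5
c37: I6 complete
c38: R2←I6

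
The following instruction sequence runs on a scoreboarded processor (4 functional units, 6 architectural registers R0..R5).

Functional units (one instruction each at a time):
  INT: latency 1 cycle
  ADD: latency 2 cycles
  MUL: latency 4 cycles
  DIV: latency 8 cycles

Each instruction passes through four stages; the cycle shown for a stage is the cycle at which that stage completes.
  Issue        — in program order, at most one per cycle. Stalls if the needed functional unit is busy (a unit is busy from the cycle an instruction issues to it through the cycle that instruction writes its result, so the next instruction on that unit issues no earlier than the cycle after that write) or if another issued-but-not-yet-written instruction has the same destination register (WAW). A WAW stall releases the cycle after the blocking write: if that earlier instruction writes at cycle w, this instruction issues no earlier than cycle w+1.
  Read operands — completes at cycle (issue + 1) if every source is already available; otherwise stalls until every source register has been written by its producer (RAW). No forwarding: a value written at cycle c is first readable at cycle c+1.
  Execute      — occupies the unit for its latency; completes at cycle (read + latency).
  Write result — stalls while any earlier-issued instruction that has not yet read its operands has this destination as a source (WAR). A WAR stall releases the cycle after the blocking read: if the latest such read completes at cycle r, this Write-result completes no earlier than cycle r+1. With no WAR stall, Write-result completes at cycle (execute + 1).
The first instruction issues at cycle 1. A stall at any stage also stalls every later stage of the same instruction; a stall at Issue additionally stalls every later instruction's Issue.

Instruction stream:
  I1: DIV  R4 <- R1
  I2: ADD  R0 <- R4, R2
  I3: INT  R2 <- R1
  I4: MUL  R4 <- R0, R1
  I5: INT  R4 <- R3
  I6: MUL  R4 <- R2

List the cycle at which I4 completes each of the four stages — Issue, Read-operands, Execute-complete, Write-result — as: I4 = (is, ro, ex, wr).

I1: IS=1 RO=2 EX=10 WR=11
I2: IS=2 RO=12 EX=14 WR=15  [RAW R4: wait I1 write@11]
I3: IS=3 RO=4 EX=5 WR=13  [WAR R2: wait I2 read@12]
I4: IS=12 RO=16 EX=20 WR=21  [WAW R4: wait I1 write@11; RAW R0: wait I2 write@15]
I5: IS=22 RO=23 EX=24 WR=25  [WAW R4: wait I4 write@21]
I6: IS=26 RO=27 EX=31 WR=32  [WAW R4: wait I5 write@25]

I4 = (12, 16, 20, 21)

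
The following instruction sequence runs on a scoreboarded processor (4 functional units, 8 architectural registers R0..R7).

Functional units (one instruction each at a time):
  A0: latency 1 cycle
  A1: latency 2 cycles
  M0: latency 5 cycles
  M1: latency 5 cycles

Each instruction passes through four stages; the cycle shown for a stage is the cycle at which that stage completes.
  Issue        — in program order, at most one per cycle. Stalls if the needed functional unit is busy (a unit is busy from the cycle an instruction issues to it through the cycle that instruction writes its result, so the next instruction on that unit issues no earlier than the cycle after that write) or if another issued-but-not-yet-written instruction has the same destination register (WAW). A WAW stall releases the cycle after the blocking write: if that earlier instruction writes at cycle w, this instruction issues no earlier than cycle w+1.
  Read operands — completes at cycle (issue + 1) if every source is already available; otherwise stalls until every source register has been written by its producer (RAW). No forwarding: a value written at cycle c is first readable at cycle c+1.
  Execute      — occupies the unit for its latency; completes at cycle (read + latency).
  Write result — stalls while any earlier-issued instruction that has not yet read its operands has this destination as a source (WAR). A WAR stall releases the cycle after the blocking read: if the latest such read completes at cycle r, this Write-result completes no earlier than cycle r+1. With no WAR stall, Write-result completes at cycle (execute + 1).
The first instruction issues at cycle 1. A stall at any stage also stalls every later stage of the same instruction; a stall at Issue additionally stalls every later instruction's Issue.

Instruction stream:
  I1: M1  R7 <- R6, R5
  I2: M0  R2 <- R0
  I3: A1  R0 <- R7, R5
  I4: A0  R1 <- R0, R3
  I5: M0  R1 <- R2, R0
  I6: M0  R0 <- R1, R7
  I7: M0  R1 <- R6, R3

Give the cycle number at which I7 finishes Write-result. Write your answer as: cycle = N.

c1: I1 dispatched to M1
c2: I1 operands ready; I2 dispatched to M0
c3: I2 operands ready; I3 dispatched to A1
c4: I4 dispatched to A0
c7: I1 complete
c8: R7←I1; I2 complete
c9: R2←I2; I3 operands ready
c11: I3 complete
c12: R0←I3
c13: I4 operands ready
c14: I4 complete
c15: R1←I4
c16: I5 dispatched to M0
c17: I5 operands ready
c22: I5 complete
c23: R1←I5
c24: I6 dispatched to M0
c25: I6 operands ready
c30: I6 complete
c31: R0←I6
c32: I7 dispatched to M0
c33: I7 operands ready
c38: I7 complete
c39: R1←I7

cycle = 39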